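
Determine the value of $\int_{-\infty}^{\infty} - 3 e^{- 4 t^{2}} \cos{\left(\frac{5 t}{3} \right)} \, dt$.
$- \frac{3 \sqrt{\pi}}{2 e^{\frac{25}{144}}}$

Define $I(b) = \int_{-\infty}^{\infty} - 3 e^{- 4 t^{2}} \cos{\left(b t \right)} \, dt$.

Differentiating under the integral sign,
$$I'(b) = \int_{-\infty}^{\infty} 3 t e^{- 4 t^{2}} \sin{\left(b t \right)} \, dt.$$

Integrate $\int_{-\infty}^{\infty} t \sin(b t)\, e^{- 4 t^{2}}\, dt$ by parts with $u = \sin(b t)$ and $dv = t\, e^{- 4 t^{2}}\, dt$, giving $v = - \frac{e^{- 4 t^{2}}}{8}$. The boundary term vanishes and
$$\int_{-\infty}^{\infty} t \sin(b t)\, e^{- 4 t^{2}}\, dt = \frac{b}{8} \int_{-\infty}^{\infty} \cos(b t)\, e^{- 4 t^{2}}\, dt,$$
so $I'(b) = - \frac{b}{8}\, I(b)$.

This is a separable first-order ODE; solving with the initial condition $I(0) = \int_{-\infty}^{\infty} - 3 e^{- 4 t^{2}}\,dt = - \frac{3 \sqrt{\pi}}{2}$ gives
$$I(b) = - \frac{3 \sqrt{\pi} e^{- \frac{b^{2}}{16}}}{2}.$$

Setting $b = \frac{5}{3}$:
$$I = - \frac{3 \sqrt{\pi}}{2 e^{\frac{25}{144}}}.$$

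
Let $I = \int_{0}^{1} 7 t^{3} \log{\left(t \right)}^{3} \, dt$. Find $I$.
$- \frac{21}{128}$

Consider the simpler parametrised integral
$$J(a) = \int_{0}^{1} 7 t^{a} \, dt = \frac{7}{a + 1}.$$

Differentiating under the integral sign brings down a factor of $\ln t$:
$$\frac{dJ}{da} = \int_{0}^{1} 7 t^{a} \log{\left(t \right)} \, dt = - \frac{7}{\left(a + 1\right)^{2}}.$$

Repeating $3$ times in total — each differentiation brings down another $\ln t$ — gives
$$\frac{d^{3}J}{da^{3}} = \int_{0}^{1} 7 t^{a} \log{\left(t \right)}^{3} \, dt = - \frac{42}{\left(a + 1\right)^{4}},$$
and the integrand here is exactly the target integrand, so $I = - \frac{42}{\left(a + 1\right)^{4}}$.

Setting $a = 3$:
$$I = - \frac{21}{128}.$$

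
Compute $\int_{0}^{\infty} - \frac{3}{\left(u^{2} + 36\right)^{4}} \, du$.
$- \frac{5 \pi}{2985984}$

Begin with the known result
$$J(a) = \int_{0}^{\infty} - \frac{3}{a^{2} + u^{2}} \, du = - \frac{3 \pi}{2 a}.$$

Differentiating under the integral sign with respect to $a$,
$$\frac{dJ}{da} = \int_{0}^{\infty} \frac{6 a}{\left(a^{2} + u^{2}\right)^{2}} \, du = \frac{3 \pi}{2 a^{2}},$$
so $\int_{0}^{\infty} - \frac{3}{\left(a^{2} + u^{2}\right)^{2}} \, du = - \frac{3 \pi}{4 a^{3}}$.

Repeating — each differentiation of $1/(u^2+a^2)^j$ produces $-2ja/(u^2+a^2)^{j+1}$ — and dividing through by $-2ja$ at each step yields, after $3$ differentiations in total,
$$\int_{0}^{\infty} - \frac{3}{\left(a^{2} + u^{2}\right)^{4}} \, du = - \frac{15 \pi}{32 a^{7}}.$$

Setting $a = 6$:
$$I = - \frac{5 \pi}{2985984}.$$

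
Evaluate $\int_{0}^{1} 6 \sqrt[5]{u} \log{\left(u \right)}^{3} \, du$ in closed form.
$- \frac{625}{36}$

Begin with the known integral
$$J(a) = \int_{0}^{1} 6 u^{a} \, du = \frac{6}{a + 1}.$$

Differentiating under the integral sign brings down a factor of $\ln u$:
$$\frac{dJ}{da} = \int_{0}^{1} 6 u^{a} \log{\left(u \right)} \, du = - \frac{6}{\left(a + 1\right)^{2}}.$$

Repeating $3$ times in total — each differentiation brings down another $\ln u$ — gives
$$\frac{d^{3}J}{da^{3}} = \int_{0}^{1} 6 u^{a} \log{\left(u \right)}^{3} \, du = - \frac{36}{\left(a + 1\right)^{4}},$$
and the integrand here is exactly the target integrand, so $I = - \frac{36}{\left(a + 1\right)^{4}}$.

Setting $a = \frac{1}{5}$:
$$I = - \frac{625}{36}.$$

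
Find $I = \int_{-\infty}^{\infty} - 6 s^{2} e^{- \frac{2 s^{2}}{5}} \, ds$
$- \frac{15 \sqrt{10} \sqrt{\pi}}{4}$

Consider the simpler parametrised integral
$$J(a) = \int_{-\infty}^{\infty} - 6 e^{- a s^{2}} \, ds = - \frac{6 \sqrt{\pi}}{\sqrt{a}}.$$

Differentiating under the integral sign brings down a factor of $(-s^2)$:
$$\frac{dJ}{da} = \int_{-\infty}^{\infty} 6 s^{2} e^{- a s^{2}} \, ds = \frac{3 \sqrt{\pi}}{a^{\frac{3}{2}}}.$$

The integral on the left is $-I$, so $I = - \frac{3 \sqrt{\pi}}{a^{\frac{3}{2}}}$.

Setting $a = \frac{2}{5}$:
$$I = - \frac{15 \sqrt{10} \sqrt{\pi}}{4}.$$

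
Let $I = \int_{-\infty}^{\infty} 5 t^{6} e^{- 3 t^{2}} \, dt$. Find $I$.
$\frac{25 \sqrt{3} \sqrt{\pi}}{216}$

Start from the elementary integral
$$J(a) = \int_{-\infty}^{\infty} 5 e^{- a t^{2}} \, dt = \frac{5 \sqrt{\pi}}{\sqrt{a}}.$$

Differentiating under the integral sign brings down a factor of $(-t^2)$:
$$\frac{dJ}{da} = \int_{-\infty}^{\infty} - 5 t^{2} e^{- a t^{2}} \, dt = - \frac{5 \sqrt{\pi}}{2 a^{\frac{3}{2}}}.$$

Repeating $3$ times in total — each differentiation brings down another $(-t^2)$ — gives
$$\frac{d^{3}J}{da^{3}} = \int_{-\infty}^{\infty} - 5 t^{6} e^{- a t^{2}} \, dt = - \frac{75 \sqrt{\pi}}{8 a^{\frac{7}{2}}},$$
and the integrand here is $(-1)^{3}$ times the target integrand, so $I = (-1)^{3}\,\frac{d^{3}J}{da^{3}} = \frac{75 \sqrt{\pi}}{8 a^{\frac{7}{2}}}$.

Setting $a = 3$:
$$I = \frac{25 \sqrt{3} \sqrt{\pi}}{216}.$$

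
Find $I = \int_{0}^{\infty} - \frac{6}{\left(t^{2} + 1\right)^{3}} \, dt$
$- \frac{9 \pi}{8}$

Start from the standard arctangent integral
$$J(a) = \int_{0}^{\infty} - \frac{6}{a^{2} + t^{2}} \, dt = - \frac{3 \pi}{a}.$$

Differentiating under the integral sign with respect to $a$,
$$\frac{dJ}{da} = \int_{0}^{\infty} \frac{12 a}{\left(a^{2} + t^{2}\right)^{2}} \, dt = \frac{3 \pi}{a^{2}},$$
so $\int_{0}^{\infty} - \frac{6}{\left(a^{2} + t^{2}\right)^{2}} \, dt = - \frac{3 \pi}{2 a^{3}}$.

Repeating — each differentiation of $1/(t^2+a^2)^j$ produces $-2ja/(t^2+a^2)^{j+1}$ — and dividing through by $-2ja$ at each step yields, after $2$ differentiations in total,
$$\int_{0}^{\infty} - \frac{6}{\left(a^{2} + t^{2}\right)^{3}} \, dt = - \frac{9 \pi}{8 a^{5}}.$$

Setting $a = 1$:
$$I = - \frac{9 \pi}{8}.$$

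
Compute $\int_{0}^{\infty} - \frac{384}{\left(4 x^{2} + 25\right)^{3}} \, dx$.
$- \frac{36 \pi}{3125}$

Begin with the known result
$$J(a) = \int_{0}^{\infty} - \frac{6}{a^{2} + x^{2}} \, dx = - \frac{3 \pi}{a}.$$

Differentiating under the integral sign with respect to $a$,
$$\frac{dJ}{da} = \int_{0}^{\infty} \frac{12 a}{\left(a^{2} + x^{2}\right)^{2}} \, dx = \frac{3 \pi}{a^{2}},$$
so $\int_{0}^{\infty} - \frac{6}{\left(a^{2} + x^{2}\right)^{2}} \, dx = - \frac{3 \pi}{2 a^{3}}$.

Repeating — each differentiation of $1/(x^2+a^2)^j$ produces $-2ja/(x^2+a^2)^{j+1}$ — and dividing through by $-2ja$ at each step yields, after $2$ differentiations in total,
$$\int_{0}^{\infty} - \frac{6}{\left(a^{2} + x^{2}\right)^{3}} \, dx = - \frac{9 \pi}{8 a^{5}}.$$

Setting $a = \frac{5}{2}$:
$$I = - \frac{36 \pi}{3125}.$$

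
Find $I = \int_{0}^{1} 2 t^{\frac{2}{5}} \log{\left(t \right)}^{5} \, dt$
$- \frac{3750000}{117649}$

Consider the simpler parametrised integral
$$J(a) = \int_{0}^{1} 2 t^{a} \, dt = \frac{2}{a + 1}.$$

Differentiating under the integral sign brings down a factor of $\ln t$:
$$\frac{dJ}{da} = \int_{0}^{1} 2 t^{a} \log{\left(t \right)} \, dt = - \frac{2}{\left(a + 1\right)^{2}}.$$

Repeating $5$ times in total — each differentiation brings down another $\ln t$ — gives
$$\frac{d^{5}J}{da^{5}} = \int_{0}^{1} 2 t^{a} \log{\left(t \right)}^{5} \, dt = - \frac{240}{\left(a + 1\right)^{6}},$$
and the integrand here is exactly the target integrand, so $I = - \frac{240}{\left(a + 1\right)^{6}}$.

Setting $a = \frac{2}{5}$:
$$I = - \frac{3750000}{117649}.$$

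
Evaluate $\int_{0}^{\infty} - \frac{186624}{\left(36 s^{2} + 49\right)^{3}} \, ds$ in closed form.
$- \frac{5832 \pi}{16807}$

Recall the elementary integral
$$J(a) = \int_{0}^{\infty} - \frac{4}{a^{2} + s^{2}} \, ds = - \frac{2 \pi}{a}.$$

Differentiating under the integral sign with respect to $a$,
$$\frac{dJ}{da} = \int_{0}^{\infty} \frac{8 a}{\left(a^{2} + s^{2}\right)^{2}} \, ds = \frac{2 \pi}{a^{2}},$$
so $\int_{0}^{\infty} - \frac{4}{\left(a^{2} + s^{2}\right)^{2}} \, ds = - \frac{\pi}{a^{3}}$.

Repeating — each differentiation of $1/(s^2+a^2)^j$ produces $-2ja/(s^2+a^2)^{j+1}$ — and dividing through by $-2ja$ at each step yields, after $2$ differentiations in total,
$$\int_{0}^{\infty} - \frac{4}{\left(a^{2} + s^{2}\right)^{3}} \, ds = - \frac{3 \pi}{4 a^{5}}.$$

Setting $a = \frac{7}{6}$:
$$I = - \frac{5832 \pi}{16807}.$$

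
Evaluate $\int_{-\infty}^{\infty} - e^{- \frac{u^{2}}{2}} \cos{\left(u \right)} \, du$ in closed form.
$- \frac{\sqrt{2} \sqrt{\pi}}{e^{\frac{1}{2}}}$

Let $b$ denote the cosine frequency and define $I(b) = \int_{-\infty}^{\infty} - e^{- \frac{u^{2}}{2}} \cos{\left(b u \right)} \, du$.

Differentiating under the integral sign,
$$I'(b) = \int_{-\infty}^{\infty} u e^{- \frac{u^{2}}{2}} \sin{\left(b u \right)} \, du.$$

Integrate $\int_{-\infty}^{\infty} u \sin(b u)\, e^{- \frac{u^{2}}{2}}\, du$ by parts with $w = \sin(b u)$ and $dv = u\, e^{- \frac{u^{2}}{2}}\, du$, giving $v = - e^{- \frac{u^{2}}{2}}$. The boundary term vanishes and
$$\int_{-\infty}^{\infty} u \sin(b u)\, e^{- \frac{u^{2}}{2}}\, du = b \int_{-\infty}^{\infty} \cos(b u)\, e^{- \frac{u^{2}}{2}}\, du,$$
so $I'(b) = - b\, I(b)$.

This is a separable first-order ODE; solving with the initial condition $I(0) = \int_{-\infty}^{\infty} - e^{- \frac{u^{2}}{2}}\,du = - \sqrt{2} \sqrt{\pi}$ gives
$$I(b) = - \sqrt{2} \sqrt{\pi} e^{- \frac{b^{2}}{2}}.$$

Setting $b = 1$:
$$I = - \frac{\sqrt{2} \sqrt{\pi}}{e^{\frac{1}{2}}}.$$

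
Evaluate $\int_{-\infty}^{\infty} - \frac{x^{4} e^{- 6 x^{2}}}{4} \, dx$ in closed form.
$- \frac{\sqrt{6} \sqrt{\pi}}{1152}$

Consider the simpler parametrised integral
$$J(a) = \int_{-\infty}^{\infty} - \frac{e^{- a x^{2}}}{4} \, dx = - \frac{\sqrt{\pi}}{4 \sqrt{a}}.$$

Differentiating under the integral sign brings down a factor of $(-x^2)$:
$$\frac{dJ}{da} = \int_{-\infty}^{\infty} \frac{x^{2} e^{- a x^{2}}}{4} \, dx = \frac{\sqrt{\pi}}{8 a^{\frac{3}{2}}}.$$

Repeating twice in total — each differentiation brings down another $(-x^2)$ — gives
$$\frac{d^{2}J}{da^{2}} = \int_{-\infty}^{\infty} - \frac{x^{4} e^{- a x^{2}}}{4} \, dx = - \frac{3 \sqrt{\pi}}{16 a^{\frac{5}{2}}},$$
and the integrand here is exactly the target integrand, so $I = - \frac{3 \sqrt{\pi}}{16 a^{\frac{5}{2}}}$.

Setting $a = 6$:
$$I = - \frac{\sqrt{6} \sqrt{\pi}}{1152}.$$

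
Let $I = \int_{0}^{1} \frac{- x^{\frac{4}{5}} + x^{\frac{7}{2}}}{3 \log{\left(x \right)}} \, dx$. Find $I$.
$- \frac{\log{\left(6 \right)}}{3} + \frac{\log{\left(3 \right)}}{3} + \frac{\log{\left(5 \right)}}{3}$

Replace the exponent $\frac{4}{5}$ by a parameter $a$: let $I(a) = \int_{0}^{1} \frac{x^{\frac{7}{2}} - x^{a}}{3 \log{\left(x \right)}} \, dx$.

Since $\dfrac{\partial}{\partial a}\,x^{a} = x^{a} \ln x$, the $\ln x$ in the denominator cancels and
$$\frac{dI}{da} = \int_{0}^{1} - \frac{1}{3} x^{a} \, dx = - \frac{1}{3} \left[\frac{x^{a+1}}{a+1}\right]_0^1 = - \frac{1}{3 a + 3}.$$

Integrating with respect to $a$ gives $I(a) = - \frac{\log{\left(a + 1 \right)}}{3} - \frac{\log{\left(6 \right)}}{3} + \log{\left(3 \right)} + C$.

At $a = \frac{7}{2}$ the integrand is identically $0$, so $I(\frac{7}{2}) = 0$. The closed form gives $0$, hence $C = 0$.

Setting $a = \frac{4}{5}$:
$$I = - \frac{\log{\left(6 \right)}}{3} + \frac{\log{\left(3 \right)}}{3} + \frac{\log{\left(5 \right)}}{3}.$$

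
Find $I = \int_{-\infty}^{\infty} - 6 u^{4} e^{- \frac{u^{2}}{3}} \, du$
$- \frac{81 \sqrt{3} \sqrt{\pi}}{2}$

Begin with the known integral
$$J(a) = \int_{-\infty}^{\infty} - 6 e^{- a u^{2}} \, du = - \frac{6 \sqrt{\pi}}{\sqrt{a}}.$$

Differentiating under the integral sign brings down a factor of $(-u^2)$:
$$\frac{dJ}{da} = \int_{-\infty}^{\infty} 6 u^{2} e^{- a u^{2}} \, du = \frac{3 \sqrt{\pi}}{a^{\frac{3}{2}}}.$$

Repeating twice in total — each differentiation brings down another $(-u^2)$ — gives
$$\frac{d^{2}J}{da^{2}} = \int_{-\infty}^{\infty} - 6 u^{4} e^{- a u^{2}} \, du = - \frac{9 \sqrt{\pi}}{2 a^{\frac{5}{2}}},$$
and the integrand here is exactly the target integrand, so $I = - \frac{9 \sqrt{\pi}}{2 a^{\frac{5}{2}}}$.

Setting $a = \frac{1}{3}$:
$$I = - \frac{81 \sqrt{3} \sqrt{\pi}}{2}.$$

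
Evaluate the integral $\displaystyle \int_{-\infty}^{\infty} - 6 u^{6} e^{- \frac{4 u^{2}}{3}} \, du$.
$- \frac{1215 \sqrt{3} \sqrt{\pi}}{512}$

Start from the elementary integral
$$J(a) = \int_{-\infty}^{\infty} - 6 e^{- a u^{2}} \, du = - \frac{6 \sqrt{\pi}}{\sqrt{a}}.$$

Differentiating under the integral sign brings down a factor of $(-u^2)$:
$$\frac{dJ}{da} = \int_{-\infty}^{\infty} 6 u^{2} e^{- a u^{2}} \, du = \frac{3 \sqrt{\pi}}{a^{\frac{3}{2}}}.$$

Repeating $3$ times in total — each differentiation brings down another $(-u^2)$ — gives
$$\frac{d^{3}J}{da^{3}} = \int_{-\infty}^{\infty} 6 u^{6} e^{- a u^{2}} \, du = \frac{45 \sqrt{\pi}}{4 a^{\frac{7}{2}}},$$
and the integrand here is $(-1)^{3}$ times the target integrand, so $I = (-1)^{3}\,\frac{d^{3}J}{da^{3}} = - \frac{45 \sqrt{\pi}}{4 a^{\frac{7}{2}}}$.

Setting $a = \frac{4}{3}$:
$$I = - \frac{1215 \sqrt{3} \sqrt{\pi}}{512}.$$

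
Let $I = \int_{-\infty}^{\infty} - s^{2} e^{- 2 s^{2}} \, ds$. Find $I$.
$- \frac{\sqrt{2} \sqrt{\pi}}{8}$

Begin with the known integral
$$J(a) = \int_{-\infty}^{\infty} - e^{- a s^{2}} \, ds = - \frac{\sqrt{\pi}}{\sqrt{a}}.$$

Differentiating under the integral sign brings down a factor of $(-s^2)$:
$$\frac{dJ}{da} = \int_{-\infty}^{\infty} s^{2} e^{- a s^{2}} \, ds = \frac{\sqrt{\pi}}{2 a^{\frac{3}{2}}}.$$

The integral on the left is $-I$, so $I = - \frac{\sqrt{\pi}}{2 a^{\frac{3}{2}}}$.

Setting $a = 2$:
$$I = - \frac{\sqrt{2} \sqrt{\pi}}{8}.$$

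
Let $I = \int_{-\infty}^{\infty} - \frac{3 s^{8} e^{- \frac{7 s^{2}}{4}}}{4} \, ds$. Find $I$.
$- \frac{360 \sqrt{7} \sqrt{\pi}}{2401}$

Consider the simpler parametrised integral
$$J(a) = \int_{-\infty}^{\infty} - \frac{3 e^{- a s^{2}}}{4} \, ds = - \frac{3 \sqrt{\pi}}{4 \sqrt{a}}.$$

Differentiating under the integral sign brings down a factor of $(-s^2)$:
$$\frac{dJ}{da} = \int_{-\infty}^{\infty} \frac{3 s^{2} e^{- a s^{2}}}{4} \, ds = \frac{3 \sqrt{\pi}}{8 a^{\frac{3}{2}}}.$$

Repeating $4$ times in total — each differentiation brings down another $(-s^2)$ — gives
$$\frac{d^{4}J}{da^{4}} = \int_{-\infty}^{\infty} - \frac{3 s^{8} e^{- a s^{2}}}{4} \, ds = - \frac{315 \sqrt{\pi}}{64 a^{\frac{9}{2}}},$$
and the integrand here is exactly the target integrand, so $I = - \frac{315 \sqrt{\pi}}{64 a^{\frac{9}{2}}}$.

Setting $a = \frac{7}{4}$:
$$I = - \frac{360 \sqrt{7} \sqrt{\pi}}{2401}.$$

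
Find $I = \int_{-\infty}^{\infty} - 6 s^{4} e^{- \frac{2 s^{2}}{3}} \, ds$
$- \frac{81 \sqrt{6} \sqrt{\pi}}{16}$

Start from the elementary integral
$$J(a) = \int_{-\infty}^{\infty} - 6 e^{- a s^{2}} \, ds = - \frac{6 \sqrt{\pi}}{\sqrt{a}}.$$

Differentiating under the integral sign brings down a factor of $(-s^2)$:
$$\frac{dJ}{da} = \int_{-\infty}^{\infty} 6 s^{2} e^{- a s^{2}} \, ds = \frac{3 \sqrt{\pi}}{a^{\frac{3}{2}}}.$$

Repeating twice in total — each differentiation brings down another $(-s^2)$ — gives
$$\frac{d^{2}J}{da^{2}} = \int_{-\infty}^{\infty} - 6 s^{4} e^{- a s^{2}} \, ds = - \frac{9 \sqrt{\pi}}{2 a^{\frac{5}{2}}},$$
and the integrand here is exactly the target integrand, so $I = - \frac{9 \sqrt{\pi}}{2 a^{\frac{5}{2}}}$.

Setting $a = \frac{2}{3}$:
$$I = - \frac{81 \sqrt{6} \sqrt{\pi}}{16}.$$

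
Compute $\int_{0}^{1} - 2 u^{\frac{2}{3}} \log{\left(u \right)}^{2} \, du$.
$- \frac{108}{125}$

Consider the simpler parametrised integral
$$J(a) = \int_{0}^{1} - 2 u^{a} \, du = - \frac{2}{a + 1}.$$

Differentiating under the integral sign brings down a factor of $\ln u$:
$$\frac{dJ}{da} = \int_{0}^{1} - 2 u^{a} \log{\left(u \right)} \, du = \frac{2}{\left(a + 1\right)^{2}}.$$

Repeating twice in total — each differentiation brings down another $\ln u$ — gives
$$\frac{d^{2}J}{da^{2}} = \int_{0}^{1} - 2 u^{a} \log{\left(u \right)}^{2} \, du = - \frac{4}{\left(a + 1\right)^{3}},$$
and the integrand here is exactly the target integrand, so $I = - \frac{4}{\left(a + 1\right)^{3}}$.

Setting $a = \frac{2}{3}$:
$$I = - \frac{108}{125}.$$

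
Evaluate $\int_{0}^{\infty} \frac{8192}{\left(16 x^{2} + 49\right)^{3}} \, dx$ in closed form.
$\frac{384 \pi}{16807}$

Recall the elementary integral
$$J(a) = \int_{0}^{\infty} \frac{2}{a^{2} + x^{2}} \, dx = \frac{\pi}{a}.$$

Differentiating under the integral sign with respect to $a$,
$$\frac{dJ}{da} = \int_{0}^{\infty} - \frac{4 a}{\left(a^{2} + x^{2}\right)^{2}} \, dx = - \frac{\pi}{a^{2}},$$
so $\int_{0}^{\infty} \frac{2}{\left(a^{2} + x^{2}\right)^{2}} \, dx = \frac{\pi}{2 a^{3}}$.

Repeating — each differentiation of $1/(x^2+a^2)^j$ produces $-2ja/(x^2+a^2)^{j+1}$ — and dividing through by $-2ja$ at each step yields, after $2$ differentiations in total,
$$\int_{0}^{\infty} \frac{2}{\left(a^{2} + x^{2}\right)^{3}} \, dx = \frac{3 \pi}{8 a^{5}}.$$

Setting $a = \frac{7}{4}$:
$$I = \frac{384 \pi}{16807}.$$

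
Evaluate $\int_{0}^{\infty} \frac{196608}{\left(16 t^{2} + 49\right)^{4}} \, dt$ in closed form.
$\frac{7680 \pi}{823543}$

Recall the elementary integral
$$J(a) = \int_{0}^{\infty} \frac{3}{a^{2} + t^{2}} \, dt = \frac{3 \pi}{2 a}.$$

Differentiating under the integral sign with respect to $a$,
$$\frac{dJ}{da} = \int_{0}^{\infty} - \frac{6 a}{\left(a^{2} + t^{2}\right)^{2}} \, dt = - \frac{3 \pi}{2 a^{2}},$$
so $\int_{0}^{\infty} \frac{3}{\left(a^{2} + t^{2}\right)^{2}} \, dt = \frac{3 \pi}{4 a^{3}}$.

Repeating — each differentiation of $1/(t^2+a^2)^j$ produces $-2ja/(t^2+a^2)^{j+1}$ — and dividing through by $-2ja$ at each step yields, after $3$ differentiations in total,
$$\int_{0}^{\infty} \frac{3}{\left(a^{2} + t^{2}\right)^{4}} \, dt = \frac{15 \pi}{32 a^{7}}.$$

Setting $a = \frac{7}{4}$:
$$I = \frac{7680 \pi}{823543}.$$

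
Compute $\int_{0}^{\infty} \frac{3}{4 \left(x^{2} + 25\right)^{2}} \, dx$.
$\frac{3 \pi}{2000}$

Recall the elementary integral
$$J(a) = \int_{0}^{\infty} \frac{3}{4 \left(a^{2} + x^{2}\right)} \, dx = \frac{3 \pi}{8 a}.$$

Differentiating under the integral sign with respect to $a$,
$$\frac{dJ}{da} = \int_{0}^{\infty} - \frac{3 a}{2 \left(a^{2} + x^{2}\right)^{2}} \, dx = - \frac{3 \pi}{8 a^{2}},$$
so $\int_{0}^{\infty} \frac{3}{4 \left(a^{2} + x^{2}\right)^{2}} \, dx = \frac{3 \pi}{16 a^{3}}$.

Setting $a = 5$:
$$I = \frac{3 \pi}{2000}.$$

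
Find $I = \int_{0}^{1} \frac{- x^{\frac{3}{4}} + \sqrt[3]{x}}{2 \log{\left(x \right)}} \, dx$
$\log{\left(\frac{4 \sqrt{21}}{21} \right)}$

Consider the one-parameter family: let $I(a) = \int_{0}^{1} \frac{\sqrt[3]{x} - x^{a}}{2 \log{\left(x \right)}} \, dx$.

Since $\dfrac{\partial}{\partial a}\,x^{a} = x^{a} \ln x$, the $\ln x$ in the denominator cancels and
$$\frac{dI}{da} = \int_{0}^{1} - \frac{1}{2} x^{a} \, dx = - \frac{1}{2} \left[\frac{x^{a+1}}{a+1}\right]_0^1 = - \frac{1}{2 a + 2}.$$

Integrating with respect to $a$ gives $I(a) = - \frac{\log{\left(a + 1 \right)}}{2} - \frac{\log{\left(3 \right)}}{2} + \log{\left(2 \right)} + C$.

At $a = \frac{1}{3}$ the integrand is identically $0$, so $I(\frac{1}{3}) = 0$. The closed form gives $0$, hence $C = 0$.

Setting $a = \frac{3}{4}$:
$$I = \log{\left(\frac{4 \sqrt{21}}{21} \right)}.$$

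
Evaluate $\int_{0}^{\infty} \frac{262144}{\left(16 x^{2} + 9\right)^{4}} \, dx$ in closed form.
$\frac{10240 \pi}{2187}$

Start from the standard arctangent integral
$$J(a) = \int_{0}^{\infty} \frac{4}{a^{2} + x^{2}} \, dx = \frac{2 \pi}{a}.$$

Differentiating under the integral sign with respect to $a$,
$$\frac{dJ}{da} = \int_{0}^{\infty} - \frac{8 a}{\left(a^{2} + x^{2}\right)^{2}} \, dx = - \frac{2 \pi}{a^{2}},$$
so $\int_{0}^{\infty} \frac{4}{\left(a^{2} + x^{2}\right)^{2}} \, dx = \frac{\pi}{a^{3}}$.

Repeating — each differentiation of $1/(x^2+a^2)^j$ produces $-2ja/(x^2+a^2)^{j+1}$ — and dividing through by $-2ja$ at each step yields, after $3$ differentiations in total,
$$\int_{0}^{\infty} \frac{4}{\left(a^{2} + x^{2}\right)^{4}} \, dx = \frac{5 \pi}{8 a^{7}}.$$

Setting $a = \frac{3}{4}$:
$$I = \frac{10240 \pi}{2187}.$$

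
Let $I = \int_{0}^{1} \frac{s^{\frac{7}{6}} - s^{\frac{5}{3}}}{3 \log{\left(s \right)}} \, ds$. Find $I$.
$- \frac{4 \log{\left(2 \right)}}{3} + \frac{\log{\left(13 \right)}}{3}$

Replace the exponent $\frac{7}{6}$ by a parameter $a$: let $I(a) = \int_{0}^{1} \frac{- s^{\frac{5}{3}} + s^{a}}{3 \log{\left(s \right)}} \, ds$.

Since $\dfrac{\partial}{\partial a}\,s^{a} = s^{a} \ln s$, the $\ln s$ in the denominator cancels and
$$\frac{dI}{da} = \int_{0}^{1} \frac{1}{3} s^{a} \, ds = \frac{1}{3} \left[\frac{s^{a+1}}{a+1}\right]_0^1 = \frac{1}{3 \left(a + 1\right)}.$$

Integrating with respect to $a$ gives $I(a) = \frac{\log{\left(a + 1 \right)}}{3} - \log{\left(2 \right)} + \frac{\log{\left(3 \right)}}{3} + C$.

At $a = \frac{5}{3}$ the integrand is identically $0$, so $I(\frac{5}{3}) = 0$. The closed form gives $0$, hence $C = 0$.

Setting $a = \frac{7}{6}$:
$$I = - \frac{4 \log{\left(2 \right)}}{3} + \frac{\log{\left(13 \right)}}{3}.$$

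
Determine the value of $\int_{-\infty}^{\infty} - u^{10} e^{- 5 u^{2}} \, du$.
$- \frac{189 \sqrt{5} \sqrt{\pi}}{100000}$

Begin with the known integral
$$J(a) = \int_{-\infty}^{\infty} - e^{- a u^{2}} \, du = - \frac{\sqrt{\pi}}{\sqrt{a}}.$$

Differentiating under the integral sign brings down a factor of $(-u^2)$:
$$\frac{dJ}{da} = \int_{-\infty}^{\infty} u^{2} e^{- a u^{2}} \, du = \frac{\sqrt{\pi}}{2 a^{\frac{3}{2}}}.$$

Repeating $5$ times in total — each differentiation brings down another $(-u^2)$ — gives
$$\frac{d^{5}J}{da^{5}} = \int_{-\infty}^{\infty} u^{10} e^{- a u^{2}} \, du = \frac{945 \sqrt{\pi}}{32 a^{\frac{11}{2}}},$$
and the integrand here is $(-1)^{5}$ times the target integrand, so $I = (-1)^{5}\,\frac{d^{5}J}{da^{5}} = - \frac{945 \sqrt{\pi}}{32 a^{\frac{11}{2}}}$.

Setting $a = 5$:
$$I = - \frac{189 \sqrt{5} \sqrt{\pi}}{100000}.$$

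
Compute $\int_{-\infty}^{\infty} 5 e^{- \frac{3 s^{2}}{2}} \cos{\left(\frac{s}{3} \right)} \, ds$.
$\frac{5 \sqrt{6} \sqrt{\pi}}{3 e^{\frac{1}{54}}}$

Let $b$ denote the cosine frequency and define $I(b) = \int_{-\infty}^{\infty} 5 e^{- \frac{3 s^{2}}{2}} \cos{\left(b s \right)} \, ds$.

Differentiating under the integral sign,
$$I'(b) = \int_{-\infty}^{\infty} - 5 s e^{- \frac{3 s^{2}}{2}} \sin{\left(b s \right)} \, ds.$$

Integrate $\int_{-\infty}^{\infty} s \sin(b s)\, e^{- \frac{3 s^{2}}{2}}\, ds$ by parts with $u = \sin(b s)$ and $dv = s\, e^{- \frac{3 s^{2}}{2}}\, ds$, giving $v = - \frac{e^{- \frac{3 s^{2}}{2}}}{3}$. The boundary term vanishes and
$$\int_{-\infty}^{\infty} s \sin(b s)\, e^{- \frac{3 s^{2}}{2}}\, ds = \frac{b}{3} \int_{-\infty}^{\infty} \cos(b s)\, e^{- \frac{3 s^{2}}{2}}\, ds,$$
so $I'(b) = - \frac{b}{3}\, I(b)$.

This is a separable first-order ODE; solving with the initial condition $I(0) = \int_{-\infty}^{\infty} 5 e^{- \frac{3 s^{2}}{2}}\,ds = \frac{5 \sqrt{6} \sqrt{\pi}}{3}$ gives
$$I(b) = \frac{5 \sqrt{6} \sqrt{\pi} e^{- \frac{b^{2}}{6}}}{3}.$$

Setting $b = \frac{1}{3}$:
$$I = \frac{5 \sqrt{6} \sqrt{\pi}}{3 e^{\frac{1}{54}}}.$$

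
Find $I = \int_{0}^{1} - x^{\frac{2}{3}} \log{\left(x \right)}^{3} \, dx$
$\frac{486}{625}$

Start from the elementary integral
$$J(a) = \int_{0}^{1} - x^{a} \, dx = - \frac{1}{a + 1}.$$

Differentiating under the integral sign brings down a factor of $\ln x$:
$$\frac{dJ}{da} = \int_{0}^{1} - x^{a} \log{\left(x \right)} \, dx = \frac{1}{\left(a + 1\right)^{2}}.$$

Repeating $3$ times in total — each differentiation brings down another $\ln x$ — gives
$$\frac{d^{3}J}{da^{3}} = \int_{0}^{1} - x^{a} \log{\left(x \right)}^{3} \, dx = \frac{6}{\left(a + 1\right)^{4}},$$
and the integrand here is exactly the target integrand, so $I = \frac{6}{\left(a + 1\right)^{4}}$.

Setting $a = \frac{2}{3}$:
$$I = \frac{486}{625}.$$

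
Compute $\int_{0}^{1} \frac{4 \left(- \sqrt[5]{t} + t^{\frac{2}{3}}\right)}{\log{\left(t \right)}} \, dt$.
$- \log{\left(\frac{104976}{390625} \right)}$

Consider the one-parameter family: let $I(a) = \int_{0}^{1} \frac{4 \left(t^{\frac{2}{3}} - t^{a}\right)}{\log{\left(t \right)}} \, dt$.

Since $\dfrac{\partial}{\partial a}\,t^{a} = t^{a} \ln t$, the $\ln t$ in the denominator cancels and
$$\frac{dI}{da} = \int_{0}^{1} -4 t^{a} \, dt = -4 \left[\frac{t^{a+1}}{a+1}\right]_0^1 = - \frac{4}{a + 1}.$$

Integrating with respect to $a$ gives $I(a) = - \log{\left(\frac{81 \left(a + 1\right)^{4}}{625} \right)} + C$.

At $a = \frac{2}{3}$ the integrand is identically $0$, so $I(\frac{2}{3}) = 0$. The closed form gives $0$, hence $C = 0$.

Setting $a = \frac{1}{5}$:
$$I = - \log{\left(\frac{104976}{390625} \right)}.$$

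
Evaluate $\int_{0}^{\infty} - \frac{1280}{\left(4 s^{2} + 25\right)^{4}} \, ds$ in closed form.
$- \frac{4 \pi}{3125}$

Recall the elementary integral
$$J(a) = \int_{0}^{\infty} - \frac{5}{a^{2} + s^{2}} \, ds = - \frac{5 \pi}{2 a}.$$

Differentiating under the integral sign with respect to $a$,
$$\frac{dJ}{da} = \int_{0}^{\infty} \frac{10 a}{\left(a^{2} + s^{2}\right)^{2}} \, ds = \frac{5 \pi}{2 a^{2}},$$
so $\int_{0}^{\infty} - \frac{5}{\left(a^{2} + s^{2}\right)^{2}} \, ds = - \frac{5 \pi}{4 a^{3}}$.

Repeating — each differentiation of $1/(s^2+a^2)^j$ produces $-2ja/(s^2+a^2)^{j+1}$ — and dividing through by $-2ja$ at each step yields, after $3$ differentiations in total,
$$\int_{0}^{\infty} - \frac{5}{\left(a^{2} + s^{2}\right)^{4}} \, ds = - \frac{25 \pi}{32 a^{7}}.$$

Setting $a = \frac{5}{2}$:
$$I = - \frac{4 \pi}{3125}.$$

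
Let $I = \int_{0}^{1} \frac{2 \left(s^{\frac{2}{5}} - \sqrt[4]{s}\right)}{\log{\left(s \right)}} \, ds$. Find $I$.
$\log{\left(\frac{784}{625} \right)}$

Replace the exponent $\frac{2}{5}$ by a parameter $a$: let $I(a) = \int_{0}^{1} \frac{2 \left(- \sqrt[4]{s} + s^{a}\right)}{\log{\left(s \right)}} \, ds$.

Since $\dfrac{\partial}{\partial a}\,s^{a} = s^{a} \ln s$, the $\ln s$ in the denominator cancels and
$$\frac{dI}{da} = \int_{0}^{1} 2 s^{a} \, ds = 2 \left[\frac{s^{a+1}}{a+1}\right]_0^1 = \frac{2}{a + 1}.$$

Integrating with respect to $a$ gives $I(a) = \log{\left(\frac{16 \left(a + 1\right)^{2}}{25} \right)} + C$.

At $a = \frac{1}{4}$ the integrand is identically $0$, so $I(\frac{1}{4}) = 0$. The closed form gives $0$, hence $C = 0$.

Setting $a = \frac{2}{5}$:
$$I = \log{\left(\frac{784}{625} \right)}.$$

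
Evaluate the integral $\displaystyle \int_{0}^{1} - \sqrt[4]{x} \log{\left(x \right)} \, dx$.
$\frac{16}{25}$

Begin with the known integral
$$J(a) = \int_{0}^{1} - x^{a} \, dx = - \frac{1}{a + 1}.$$

Differentiating under the integral sign brings down a factor of $\ln x$:
$$\frac{dJ}{da} = \int_{0}^{1} - x^{a} \log{\left(x \right)} \, dx = \frac{1}{\left(a + 1\right)^{2}}.$$

The integral on the left is $I$, so $I = \frac{1}{\left(a + 1\right)^{2}}$.

Setting $a = \frac{1}{4}$:
$$I = \frac{16}{25}.$$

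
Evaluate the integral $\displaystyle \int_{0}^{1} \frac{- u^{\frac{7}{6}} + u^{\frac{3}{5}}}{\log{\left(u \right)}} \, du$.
$\log{\left(\frac{48}{65} \right)}$

Replace the exponent $\frac{3}{5}$ by a parameter $a$: let $I(a) = \int_{0}^{1} \frac{- u^{\frac{7}{6}} + u^{a}}{\log{\left(u \right)}} \, du$.

Since $\dfrac{\partial}{\partial a}\,u^{a} = u^{a} \ln u$, the $\ln u$ in the denominator cancels and
$$\frac{dI}{da} = \int_{0}^{1} u^{a} \, du = \left[\frac{u^{a+1}}{a+1}\right]_0^1 = \frac{1}{a + 1}.$$

Integrating with respect to $a$ gives $I(a) = \log{\left(\frac{6 a}{13} + \frac{6}{13} \right)} + C$.

At $a = \frac{7}{6}$ the integrand is identically $0$, so $I(\frac{7}{6}) = 0$. The closed form gives $0$, hence $C = 0$.

Setting $a = \frac{3}{5}$:
$$I = \log{\left(\frac{48}{65} \right)}.$$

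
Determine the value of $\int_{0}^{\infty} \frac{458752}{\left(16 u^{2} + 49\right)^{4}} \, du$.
$\frac{2560 \pi}{117649}$

Start from the standard arctangent integral
$$J(a) = \int_{0}^{\infty} \frac{7}{a^{2} + u^{2}} \, du = \frac{7 \pi}{2 a}.$$

Differentiating under the integral sign with respect to $a$,
$$\frac{dJ}{da} = \int_{0}^{\infty} - \frac{14 a}{\left(a^{2} + u^{2}\right)^{2}} \, du = - \frac{7 \pi}{2 a^{2}},$$
so $\int_{0}^{\infty} \frac{7}{\left(a^{2} + u^{2}\right)^{2}} \, du = \frac{7 \pi}{4 a^{3}}$.

Repeating — each differentiation of $1/(u^2+a^2)^j$ produces $-2ja/(u^2+a^2)^{j+1}$ — and dividing through by $-2ja$ at each step yields, after $3$ differentiations in total,
$$\int_{0}^{\infty} \frac{7}{\left(a^{2} + u^{2}\right)^{4}} \, du = \frac{35 \pi}{32 a^{7}}.$$

Setting $a = \frac{7}{4}$:
$$I = \frac{2560 \pi}{117649}.$$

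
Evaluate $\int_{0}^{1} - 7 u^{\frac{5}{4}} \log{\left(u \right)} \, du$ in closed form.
$\frac{112}{81}$

Start from the elementary integral
$$J(a) = \int_{0}^{1} - 7 u^{a} \, du = - \frac{7}{a + 1}.$$

Differentiating under the integral sign brings down a factor of $\ln u$:
$$\frac{dJ}{da} = \int_{0}^{1} - 7 u^{a} \log{\left(u \right)} \, du = \frac{7}{\left(a + 1\right)^{2}}.$$

The integral on the left is $I$, so $I = \frac{7}{\left(a + 1\right)^{2}}$.

Setting $a = \frac{5}{4}$:
$$I = \frac{112}{81}.$$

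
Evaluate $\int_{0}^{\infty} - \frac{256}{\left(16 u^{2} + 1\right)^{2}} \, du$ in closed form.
$- 16 \pi$

Begin with the known result
$$J(a) = \int_{0}^{\infty} - \frac{1}{a^{2} + u^{2}} \, du = - \frac{\pi}{2 a}.$$

Differentiating under the integral sign with respect to $a$,
$$\frac{dJ}{da} = \int_{0}^{\infty} \frac{2 a}{\left(a^{2} + u^{2}\right)^{2}} \, du = \frac{\pi}{2 a^{2}},$$
so $\int_{0}^{\infty} - \frac{1}{\left(a^{2} + u^{2}\right)^{2}} \, du = - \frac{\pi}{4 a^{3}}$.

Setting $a = \frac{1}{4}$:
$$I = - 16 \pi.$$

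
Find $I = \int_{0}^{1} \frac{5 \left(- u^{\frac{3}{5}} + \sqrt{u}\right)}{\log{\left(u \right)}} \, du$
$- \log{\left(\frac{1048576}{759375} \right)}$

Introduce a parameter $a$ in the exponent: let $I(a) = \int_{0}^{1} \frac{5 \left(\sqrt{u} - u^{a}\right)}{\log{\left(u \right)}} \, du$.

Since $\dfrac{\partial}{\partial a}\,u^{a} = u^{a} \ln u$, the $\ln u$ in the denominator cancels and
$$\frac{dI}{da} = \int_{0}^{1} -5 u^{a} \, du = -5 \left[\frac{u^{a+1}}{a+1}\right]_0^1 = - \frac{5}{a + 1}.$$

Integrating with respect to $a$ gives $I(a) = - \log{\left(\frac{32 \left(a + 1\right)^{5}}{243} \right)} + C$.

At $a = \frac{1}{2}$ the integrand is identically $0$, so $I(\frac{1}{2}) = 0$. The closed form gives $0$, hence $C = 0$.

Setting $a = \frac{3}{5}$:
$$I = - \log{\left(\frac{1048576}{759375} \right)}.$$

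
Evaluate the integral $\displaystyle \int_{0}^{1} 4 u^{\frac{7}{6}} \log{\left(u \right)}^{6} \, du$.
$\frac{806215680}{62748517}$

Consider the simpler parametrised integral
$$J(a) = \int_{0}^{1} 4 u^{a} \, du = \frac{4}{a + 1}.$$

Differentiating under the integral sign brings down a factor of $\ln u$:
$$\frac{dJ}{da} = \int_{0}^{1} 4 u^{a} \log{\left(u \right)} \, du = - \frac{4}{\left(a + 1\right)^{2}}.$$

Repeating $6$ times in total — each differentiation brings down another $\ln u$ — gives
$$\frac{d^{6}J}{da^{6}} = \int_{0}^{1} 4 u^{a} \log{\left(u \right)}^{6} \, du = \frac{2880}{\left(a + 1\right)^{7}},$$
and the integrand here is exactly the target integrand, so $I = \frac{2880}{\left(a + 1\right)^{7}}$.

Setting $a = \frac{7}{6}$:
$$I = \frac{806215680}{62748517}.$$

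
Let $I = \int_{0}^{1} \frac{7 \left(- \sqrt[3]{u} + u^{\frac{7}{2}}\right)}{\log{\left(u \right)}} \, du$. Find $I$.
$\log{\left(\frac{10460353203}{2097152} \right)}$

Replace the exponent $\frac{7}{2}$ by a parameter $a$: let $I(a) = \int_{0}^{1} \frac{7 \left(- \sqrt[3]{u} + u^{a}\right)}{\log{\left(u \right)}} \, du$.

Since $\dfrac{\partial}{\partial a}\,u^{a} = u^{a} \ln u$, the $\ln u$ in the denominator cancels and
$$\frac{dI}{da} = \int_{0}^{1} 7 u^{a} \, du = 7 \left[\frac{u^{a+1}}{a+1}\right]_0^1 = \frac{7}{a + 1}.$$

Integrating with respect to $a$ gives $I(a) = \log{\left(\frac{2187 \left(a + 1\right)^{7}}{16384} \right)} + C$.

At $a = \frac{1}{3}$ the integrand is identically $0$, so $I(\frac{1}{3}) = 0$. The closed form gives $0$, hence $C = 0$.

Setting $a = \frac{7}{2}$:
$$I = \log{\left(\frac{10460353203}{2097152} \right)}.$$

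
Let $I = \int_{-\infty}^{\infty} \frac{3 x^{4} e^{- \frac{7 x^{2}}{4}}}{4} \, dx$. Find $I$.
$\frac{18 \sqrt{7} \sqrt{\pi}}{343}$

Begin with the known integral
$$J(a) = \int_{-\infty}^{\infty} \frac{3 e^{- a x^{2}}}{4} \, dx = \frac{3 \sqrt{\pi}}{4 \sqrt{a}}.$$

Differentiating under the integral sign brings down a factor of $(-x^2)$:
$$\frac{dJ}{da} = \int_{-\infty}^{\infty} - \frac{3 x^{2} e^{- a x^{2}}}{4} \, dx = - \frac{3 \sqrt{\pi}}{8 a^{\frac{3}{2}}}.$$

Repeating twice in total — each differentiation brings down another $(-x^2)$ — gives
$$\frac{d^{2}J}{da^{2}} = \int_{-\infty}^{\infty} \frac{3 x^{4} e^{- a x^{2}}}{4} \, dx = \frac{9 \sqrt{\pi}}{16 a^{\frac{5}{2}}},$$
and the integrand here is exactly the target integrand, so $I = \frac{9 \sqrt{\pi}}{16 a^{\frac{5}{2}}}$.

Setting $a = \frac{7}{4}$:
$$I = \frac{18 \sqrt{7} \sqrt{\pi}}{343}.$$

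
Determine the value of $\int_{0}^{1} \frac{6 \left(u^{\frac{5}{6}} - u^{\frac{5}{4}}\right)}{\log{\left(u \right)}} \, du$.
$- \log{\left(\frac{387420489}{113379904} \right)}$

Consider the one-parameter family: let $I(a) = \int_{0}^{1} \frac{6 \left(u^{\frac{5}{6}} - u^{a}\right)}{\log{\left(u \right)}} \, du$.

Since $\dfrac{\partial}{\partial a}\,u^{a} = u^{a} \ln u$, the $\ln u$ in the denominator cancels and
$$\frac{dI}{da} = \int_{0}^{1} -6 u^{a} \, du = -6 \left[\frac{u^{a+1}}{a+1}\right]_0^1 = - \frac{6}{a + 1}.$$

Integrating with respect to $a$ gives $I(a) = - \log{\left(\frac{46656 \left(a + 1\right)^{6}}{1771561} \right)} + C$.

At $a = \frac{5}{6}$ the integrand is identically $0$, so $I(\frac{5}{6}) = 0$. The closed form gives $0$, hence $C = 0$.

Setting $a = \frac{5}{4}$:
$$I = - \log{\left(\frac{387420489}{113379904} \right)}.$$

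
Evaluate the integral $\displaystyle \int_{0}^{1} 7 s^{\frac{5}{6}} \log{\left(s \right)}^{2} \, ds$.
$\frac{3024}{1331}$

Consider the simpler parametrised integral
$$J(a) = \int_{0}^{1} 7 s^{a} \, ds = \frac{7}{a + 1}.$$

Differentiating under the integral sign brings down a factor of $\ln s$:
$$\frac{dJ}{da} = \int_{0}^{1} 7 s^{a} \log{\left(s \right)} \, ds = - \frac{7}{\left(a + 1\right)^{2}}.$$

Repeating twice in total — each differentiation brings down another $\ln s$ — gives
$$\frac{d^{2}J}{da^{2}} = \int_{0}^{1} 7 s^{a} \log{\left(s \right)}^{2} \, ds = \frac{14}{\left(a + 1\right)^{3}},$$
and the integrand here is exactly the target integrand, so $I = \frac{14}{\left(a + 1\right)^{3}}$.

Setting $a = \frac{5}{6}$:
$$I = \frac{3024}{1331}.$$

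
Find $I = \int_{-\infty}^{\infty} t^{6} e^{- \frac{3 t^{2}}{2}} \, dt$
$\frac{5 \sqrt{6} \sqrt{\pi}}{27}$

Start from the elementary integral
$$J(a) = \int_{-\infty}^{\infty} e^{- a t^{2}} \, dt = \frac{\sqrt{\pi}}{\sqrt{a}}.$$

Differentiating under the integral sign brings down a factor of $(-t^2)$:
$$\frac{dJ}{da} = \int_{-\infty}^{\infty} - t^{2} e^{- a t^{2}} \, dt = - \frac{\sqrt{\pi}}{2 a^{\frac{3}{2}}}.$$

Repeating $3$ times in total — each differentiation brings down another $(-t^2)$ — gives
$$\frac{d^{3}J}{da^{3}} = \int_{-\infty}^{\infty} - t^{6} e^{- a t^{2}} \, dt = - \frac{15 \sqrt{\pi}}{8 a^{\frac{7}{2}}},$$
and the integrand here is $(-1)^{3}$ times the target integrand, so $I = (-1)^{3}\,\frac{d^{3}J}{da^{3}} = \frac{15 \sqrt{\pi}}{8 a^{\frac{7}{2}}}$.

Setting $a = \frac{3}{2}$:
$$I = \frac{5 \sqrt{6} \sqrt{\pi}}{27}.$$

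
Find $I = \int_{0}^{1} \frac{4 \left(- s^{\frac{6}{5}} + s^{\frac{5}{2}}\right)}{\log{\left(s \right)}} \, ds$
$\log{\left(\frac{1500625}{234256} \right)}$

Replace the exponent $\frac{5}{2}$ by a parameter $a$: let $I(a) = \int_{0}^{1} \frac{4 \left(- s^{\frac{6}{5}} + s^{a}\right)}{\log{\left(s \right)}} \, ds$.

Since $\dfrac{\partial}{\partial a}\,s^{a} = s^{a} \ln s$, the $\ln s$ in the denominator cancels and
$$\frac{dI}{da} = \int_{0}^{1} 4 s^{a} \, ds = 4 \left[\frac{s^{a+1}}{a+1}\right]_0^1 = \frac{4}{a + 1}.$$

Integrating with respect to $a$ gives $I(a) = \log{\left(\frac{625 \left(a + 1\right)^{4}}{14641} \right)} + C$.

At $a = \frac{6}{5}$ the integrand is identically $0$, so $I(\frac{6}{5}) = 0$. The closed form gives $0$, hence $C = 0$.

Setting $a = \frac{5}{2}$:
$$I = \log{\left(\frac{1500625}{234256} \right)}.$$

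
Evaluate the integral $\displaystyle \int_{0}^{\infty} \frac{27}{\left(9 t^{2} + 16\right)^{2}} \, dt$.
$\frac{9 \pi}{256}$

Begin with the known result
$$J(a) = \int_{0}^{\infty} \frac{1}{3 \left(a^{2} + t^{2}\right)} \, dt = \frac{\pi}{6 a}.$$

Differentiating under the integral sign with respect to $a$,
$$\frac{dJ}{da} = \int_{0}^{\infty} - \frac{2 a}{3 \left(a^{2} + t^{2}\right)^{2}} \, dt = - \frac{\pi}{6 a^{2}},$$
so $\int_{0}^{\infty} \frac{1}{3 \left(a^{2} + t^{2}\right)^{2}} \, dt = \frac{\pi}{12 a^{3}}$.

Setting $a = \frac{4}{3}$:
$$I = \frac{9 \pi}{256}.$$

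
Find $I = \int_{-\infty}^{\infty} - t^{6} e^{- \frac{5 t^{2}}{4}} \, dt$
$- \frac{48 \sqrt{5} \sqrt{\pi}}{125}$

Start from the elementary integral
$$J(a) = \int_{-\infty}^{\infty} - e^{- a t^{2}} \, dt = - \frac{\sqrt{\pi}}{\sqrt{a}}.$$

Differentiating under the integral sign brings down a factor of $(-t^2)$:
$$\frac{dJ}{da} = \int_{-\infty}^{\infty} t^{2} e^{- a t^{2}} \, dt = \frac{\sqrt{\pi}}{2 a^{\frac{3}{2}}}.$$

Repeating $3$ times in total — each differentiation brings down another $(-t^2)$ — gives
$$\frac{d^{3}J}{da^{3}} = \int_{-\infty}^{\infty} t^{6} e^{- a t^{2}} \, dt = \frac{15 \sqrt{\pi}}{8 a^{\frac{7}{2}}},$$
and the integrand here is $(-1)^{3}$ times the target integrand, so $I = (-1)^{3}\,\frac{d^{3}J}{da^{3}} = - \frac{15 \sqrt{\pi}}{8 a^{\frac{7}{2}}}$.

Setting $a = \frac{5}{4}$:
$$I = - \frac{48 \sqrt{5} \sqrt{\pi}}{125}.$$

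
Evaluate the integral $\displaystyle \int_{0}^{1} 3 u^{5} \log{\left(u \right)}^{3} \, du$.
$- \frac{1}{72}$

Start from the elementary integral
$$J(a) = \int_{0}^{1} 3 u^{a} \, du = \frac{3}{a + 1}.$$

Differentiating under the integral sign brings down a factor of $\ln u$:
$$\frac{dJ}{da} = \int_{0}^{1} 3 u^{a} \log{\left(u \right)} \, du = - \frac{3}{\left(a + 1\right)^{2}}.$$

Repeating $3$ times in total — each differentiation brings down another $\ln u$ — gives
$$\frac{d^{3}J}{da^{3}} = \int_{0}^{1} 3 u^{a} \log{\left(u \right)}^{3} \, du = - \frac{18}{\left(a + 1\right)^{4}},$$
and the integrand here is exactly the target integrand, so $I = - \frac{18}{\left(a + 1\right)^{4}}$.

Setting $a = 5$:
$$I = - \frac{1}{72}.$$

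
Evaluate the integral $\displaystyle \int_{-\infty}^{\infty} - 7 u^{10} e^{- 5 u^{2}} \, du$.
$- \frac{1323 \sqrt{5} \sqrt{\pi}}{100000}$

Consider the simpler parametrised integral
$$J(a) = \int_{-\infty}^{\infty} - 7 e^{- a u^{2}} \, du = - \frac{7 \sqrt{\pi}}{\sqrt{a}}.$$

Differentiating under the integral sign brings down a factor of $(-u^2)$:
$$\frac{dJ}{da} = \int_{-\infty}^{\infty} 7 u^{2} e^{- a u^{2}} \, du = \frac{7 \sqrt{\pi}}{2 a^{\frac{3}{2}}}.$$

Repeating $5$ times in total — each differentiation brings down another $(-u^2)$ — gives
$$\frac{d^{5}J}{da^{5}} = \int_{-\infty}^{\infty} 7 u^{10} e^{- a u^{2}} \, du = \frac{6615 \sqrt{\pi}}{32 a^{\frac{11}{2}}},$$
and the integrand here is $(-1)^{5}$ times the target integrand, so $I = (-1)^{5}\,\frac{d^{5}J}{da^{5}} = - \frac{6615 \sqrt{\pi}}{32 a^{\frac{11}{2}}}$.

Setting $a = 5$:
$$I = - \frac{1323 \sqrt{5} \sqrt{\pi}}{100000}.$$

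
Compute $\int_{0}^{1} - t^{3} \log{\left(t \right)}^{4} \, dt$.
$- \frac{3}{128}$

Consider the simpler parametrised integral
$$J(a) = \int_{0}^{1} - t^{a} \, dt = - \frac{1}{a + 1}.$$

Differentiating under the integral sign brings down a factor of $\ln t$:
$$\frac{dJ}{da} = \int_{0}^{1} - t^{a} \log{\left(t \right)} \, dt = \frac{1}{\left(a + 1\right)^{2}}.$$

Repeating $4$ times in total — each differentiation brings down another $\ln t$ — gives
$$\frac{d^{4}J}{da^{4}} = \int_{0}^{1} - t^{a} \log{\left(t \right)}^{4} \, dt = - \frac{24}{\left(a + 1\right)^{5}},$$
and the integrand here is exactly the target integrand, so $I = - \frac{24}{\left(a + 1\right)^{5}}$.

Setting $a = 3$:
$$I = - \frac{3}{128}.$$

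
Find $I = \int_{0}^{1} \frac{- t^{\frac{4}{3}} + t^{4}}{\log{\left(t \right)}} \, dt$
$\log{\left(\frac{15}{7} \right)}$

Replace the exponent $4$ by a parameter $a$: let $I(a) = \int_{0}^{1} \frac{- t^{\frac{4}{3}} + t^{a}}{\log{\left(t \right)}} \, dt$.

Since $\dfrac{\partial}{\partial a}\,t^{a} = t^{a} \ln t$, the $\ln t$ in the denominator cancels and
$$\frac{dI}{da} = \int_{0}^{1} t^{a} \, dt = \left[\frac{t^{a+1}}{a+1}\right]_0^1 = \frac{1}{a + 1}.$$

Integrating with respect to $a$ gives $I(a) = \log{\left(\frac{3 a}{7} + \frac{3}{7} \right)} + C$.

At $a = \frac{4}{3}$ the integrand is identically $0$, so $I(\frac{4}{3}) = 0$. The closed form gives $0$, hence $C = 0$.

Setting $a = 4$:
$$I = \log{\left(\frac{15}{7} \right)}.$$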